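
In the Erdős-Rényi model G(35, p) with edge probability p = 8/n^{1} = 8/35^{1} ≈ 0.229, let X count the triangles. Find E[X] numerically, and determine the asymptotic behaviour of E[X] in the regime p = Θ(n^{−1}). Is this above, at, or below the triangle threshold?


Number of potential triangles: C(35, 3) = 6545.
Each occurs with probability p³ ≈ (0.229)³ ≈ 1.19417e-02.
By linearity: E[X] = C(35, 3)·p³ ≈ 6545 · 1.19417e-02 ≈ 78.158.
Here α = 1, so p = 8/n is exactly at the triangle threshold p ~ 1/n. Asymptotically E[X] → c³/6 = 8³/6 = 256/3 ≈ 85.333, a bounded constant. In this regime the triangle count is asymptotically Poisson(c³/6).

E[X] ≈ 78.158; in regime p = Θ(1/n^{1}) E[X] stays bounded (at the triangle threshold p ~ 1/n).


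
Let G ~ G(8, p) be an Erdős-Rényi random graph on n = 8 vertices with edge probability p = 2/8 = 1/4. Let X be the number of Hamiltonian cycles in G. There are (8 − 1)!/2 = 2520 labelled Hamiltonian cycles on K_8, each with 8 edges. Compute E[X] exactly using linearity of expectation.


K_8 has (8 − 1)!/2 = 2520 labelled Hamiltonian cycles.
For each such Hamiltonian cycle H, let X_H = 1 if all 8 edges of H are present in G. Then P[X_H = 1] = p^{8} = (1/4)^{8} = 1/65536.
By linearity of expectation: E[X] = Σ_H E[X_H] = 2520 · p^{8} = 2520 · 1/65536 = 315/8192.
Numerically: E[X] ≈ 0.038452.

E[X] = 2520 · (1/4)^{8} = 315/8192 ≈ 0.038452.


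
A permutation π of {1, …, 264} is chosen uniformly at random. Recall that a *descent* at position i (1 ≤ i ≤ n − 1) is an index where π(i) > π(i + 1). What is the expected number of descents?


Write X = Σ X_I over i = 1, …, 263, with X_I the indicator of one descent.
There are 263 indicators.
For each fixed i, the pair (π(i), π(i+1)) is a uniformly random ordered pair of distinct values from {1, …, 264}; by symmetry P[π(i) > π(i+1)] = 1/2.
By linearity: E[X] = 263 · (1/2) = (264 − 1) · (1/2) = 263/2 ≈ 131.500.

E[X] = 263/2 = 131.500.


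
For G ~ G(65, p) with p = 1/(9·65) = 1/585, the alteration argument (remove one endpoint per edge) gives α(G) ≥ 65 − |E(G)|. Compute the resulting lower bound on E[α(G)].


E[|E(G)|] = C(65, 2)·p = 2080 · (1/585) = 32/9.
E[α(G)] ≥ n − E[|E(G)|] = 65 − 32/9 = 553/9.
Numerically: ≈ 61.444.
(This is only a lower bound; the true E[α(G)] may be larger.)

E[α(G)] ≥ 553/9 ≈ 61.444.


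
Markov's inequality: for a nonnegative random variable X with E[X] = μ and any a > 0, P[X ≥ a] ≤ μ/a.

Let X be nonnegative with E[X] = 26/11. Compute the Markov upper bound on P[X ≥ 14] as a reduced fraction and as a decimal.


μ = E[X] = 26/11, a = 14.
Markov: P[X ≥ 14] ≤ μ/a = (26/11)/14 = 13/77.
Numerically: ≈ 0.1688.
(Since a = 14 > μ = 2.3636, the bound 13/77 is < 1 and informative.)

P[X ≥ 14] ≤ 13/77 ≈ 0.1688.


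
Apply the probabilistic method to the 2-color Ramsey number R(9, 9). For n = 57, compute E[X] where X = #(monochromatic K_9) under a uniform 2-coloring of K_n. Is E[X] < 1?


E[X] = C(57, 9) · 2^{1 − 36} = 8996462475 · 2^{−35} = 8996462475/34359738368.
As a reduced fraction: E[X] = 8996462475/34359738368 ≈ 0.2618.
Is E[X] < 1? YES.
Since E[X] < 1, there exists a 2-coloring of K_{57} with no monochromatic K_9; hence R(9, 9) > 57.

E[X] = 8996462475/34359738368 ≈ 0.2618; E[X] < 1, so R(9, 9) > 57.


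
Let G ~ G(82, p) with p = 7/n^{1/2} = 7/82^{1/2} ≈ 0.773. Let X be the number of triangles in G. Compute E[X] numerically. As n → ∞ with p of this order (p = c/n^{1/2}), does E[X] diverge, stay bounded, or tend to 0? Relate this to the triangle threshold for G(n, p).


Number of potential triangles: C(82, 3) = 88560.
Each occurs with probability p³ ≈ (0.773)³ ≈ 4.619270e-01.
By linearity: E[X] = C(82, 3)·p³ ≈ 88560 · 4.619270e-01 ≈ 40908.2545.
Since α = 1/2 < 1, p = c/n^{1/2} ≫ 1/n is above the triangle threshold p ~ 1/n. Asymptotically E[X] ~ (c³/6)·n^{3(1−α)} = (7³/6)·n^{1.5} → ∞; triangles are abundant w.h.p.

E[X] ≈ 40908.2545; in regime p = Θ(1/n^{1/2}) E[X] diverges (above the triangle threshold p ~ 1/n).


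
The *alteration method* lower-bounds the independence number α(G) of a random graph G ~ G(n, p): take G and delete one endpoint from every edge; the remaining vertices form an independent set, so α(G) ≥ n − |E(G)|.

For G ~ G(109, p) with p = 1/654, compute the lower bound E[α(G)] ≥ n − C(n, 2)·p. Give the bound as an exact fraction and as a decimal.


E[|E(G)|] = C(109, 2)·p = 5886 · (1/654) = 9.
E[α(G)] ≥ n − E[|E(G)|] = 109 − 9 = 100.
Numerically: ≈ 100.00000.
(This is only a lower bound; the true E[α(G)] may be larger.)

E[α(G)] ≥ 100 ≈ 100.00000.


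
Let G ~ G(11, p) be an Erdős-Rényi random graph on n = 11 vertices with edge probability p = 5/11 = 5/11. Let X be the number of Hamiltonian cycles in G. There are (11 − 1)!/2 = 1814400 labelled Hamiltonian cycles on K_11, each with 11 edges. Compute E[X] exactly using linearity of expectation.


K_11 has (11 − 1)!/2 = 1814400 labelled Hamiltonian cycles.
For each such Hamiltonian cycle H, let X_H = 1 if all 11 edges of H are present in G. Then P[X_H = 1] = p^{11} = (5/11)^{11} = 48828125/285311670611.
By linearity: E[X] = Σ_H E[X_H] = 1814400 · p^{11} = 1814400 · 48828125/285311670611 = 88593750000000/285311670611.
Numerically: E[X] ≈ 311.

E[X] = 1814400 · (5/11)^{11} = 88593750000000/285311670611 ≈ 311.


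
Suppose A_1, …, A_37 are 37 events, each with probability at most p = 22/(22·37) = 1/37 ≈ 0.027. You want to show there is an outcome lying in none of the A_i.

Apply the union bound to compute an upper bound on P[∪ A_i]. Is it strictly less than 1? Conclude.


Union bound: P[∪_{i=1}^{37} A_i] ≤ Σ_i P[A_i] ≤ 37·p = 37·(1/37) = 1.
Numerically: 1 ≈ 1.000.
Is 1 < 1? NO.
Since the bound 1 is ≥ 1, the union bound is uninformative here; it does NOT by itself certify existence.

37·p = 1 ≈ 1.000; existence NOT certified by the union bound.


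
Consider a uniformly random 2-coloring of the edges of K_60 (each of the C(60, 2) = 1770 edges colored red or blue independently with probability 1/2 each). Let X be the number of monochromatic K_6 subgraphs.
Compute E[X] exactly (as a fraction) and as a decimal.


Let X = Σ_S X_S over the C(60, 6) = 50063860 subsets S of size 6, where X_S = 1 if the K_6 on S is monochromatic.
For a fixed S, the K_6 on S has C(6, 2) = 15 edges. P[all 15 edges red] = (1/2)^15, and likewise for blue, so P[monochromatic] = 2·(1/2)^15 = 2^{1 − 15} = 1/16384.
By linearity of expectation: E[X] = C(60, 6) · 2^{1 − 15} = 50063860 · 1/16384 = 12515965/4096.
Numerically: E[X] ≈ 3055.6555.

E[X] = C(60,6)·2^(1−C(6,2)) = 12515965/4096 ≈ 3055.6555.


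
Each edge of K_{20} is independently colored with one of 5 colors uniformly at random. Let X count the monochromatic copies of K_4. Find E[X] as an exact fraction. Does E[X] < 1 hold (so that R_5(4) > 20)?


E[X] = C(20, 4) · 5^{1 − 6} = 4845 · 5^{−5} = 4845/3125.
As a reduced fraction: E[X] = 969/625 ≈ 1.5504000.
Is E[X] < 1? NO.
Since E[X] ≥ 1, the first-moment bound is inconclusive at n = 20; it does NOT by itself certify R_5(4) > 20.

E[X] = 969/625 ≈ 1.5504000; E[X] ≥ 1; first-moment method inconclusive here.


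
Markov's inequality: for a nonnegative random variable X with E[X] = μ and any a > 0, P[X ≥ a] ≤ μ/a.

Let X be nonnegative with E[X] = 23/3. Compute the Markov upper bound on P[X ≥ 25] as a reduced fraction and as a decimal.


μ = E[X] = 23/3, a = 25.
Markov: P[X ≥ 25] ≤ μ/a = (23/3)/25 = 23/75.
Numerically: ≈ 0.307.
(Since a = 25 > μ = 7.667, the bound 23/75 is < 1 and informative.)

P[X ≥ 25] ≤ 23/75 ≈ 0.307.


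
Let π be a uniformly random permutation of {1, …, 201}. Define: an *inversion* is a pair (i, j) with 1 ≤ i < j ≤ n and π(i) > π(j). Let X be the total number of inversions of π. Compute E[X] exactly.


Write X = Σ X_I over the C(201, 2) = 20100 pairs i < j, with X_I the indicator of one inversion.
There are 20100 indicators.
For each fixed pair i < j, the values π(i) and π(j) are two distinct elements of {1, …, 201} in uniformly random order; by symmetry P[π(i) > π(j)] = 1/2.
By linearity: E[X] = 20100 · (1/2) = C(201, 2) · (1/2) = 20100/2 = 10050 ≈ 10050.0000.

E[X] = 10050 = 10050.0000.


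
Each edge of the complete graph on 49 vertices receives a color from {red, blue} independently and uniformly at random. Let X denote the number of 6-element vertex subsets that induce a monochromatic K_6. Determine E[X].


Let X = Σ_S X_S over the C(49, 6) = 13983816 subsets S of size 6, where X_S = 1 if the K_6 on S is monochromatic.
For a fixed S, the K_6 on S has C(6, 2) = 15 edges. P[all 15 edges red] = (1/2)^15, and likewise for blue, so P[monochromatic] = 2·(1/2)^15 = 2^{1 − 15} = 1/16384.
By linearity: E[X] = C(49, 6) · 2^{1 − 15} = 13983816 · 1/16384 = 1747977/2048.
Numerically: E[X] ≈ 853.504395.

E[X] = C(49,6)·2^(1−C(6,2)) = 1747977/2048 ≈ 853.504395.


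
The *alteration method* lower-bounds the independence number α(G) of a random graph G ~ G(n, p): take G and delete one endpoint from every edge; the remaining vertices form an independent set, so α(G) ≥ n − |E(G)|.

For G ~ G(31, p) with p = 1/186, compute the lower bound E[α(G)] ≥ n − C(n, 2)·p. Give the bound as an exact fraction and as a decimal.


E[|E(G)|] = C(31, 2)·p = 465 · (1/186) = 5/2.
E[α(G)] ≥ n − E[|E(G)|] = 31 − 5/2 = 57/2.
Numerically: ≈ 28.50000.
(This is only a lower bound; the true E[α(G)] may be larger.)

E[α(G)] ≥ 57/2 ≈ 28.50000.


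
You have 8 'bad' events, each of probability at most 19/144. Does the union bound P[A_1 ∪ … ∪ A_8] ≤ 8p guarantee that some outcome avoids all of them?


Union bound: P[∪_{i=1}^{8} A_i] ≤ Σ_i P[A_i] ≤ 8·p = 8·(19/144) = 19/18.
Numerically: 19/18 ≈ 1.0556.
Is 19/18 < 1? NO.
Since the bound 19/18 is ≥ 1, the union bound is uninformative here; it does NOT by itself certify existence.

8·p = 19/18 ≈ 1.0556; existence NOT certified by the union bound.


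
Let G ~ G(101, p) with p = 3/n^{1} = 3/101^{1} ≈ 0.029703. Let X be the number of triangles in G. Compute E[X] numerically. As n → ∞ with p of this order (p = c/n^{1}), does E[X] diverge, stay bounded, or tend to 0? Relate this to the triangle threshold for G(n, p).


Number of potential triangles: C(101, 3) = 166650.
Each occurs with probability p³ ≈ (0.029703)³ ≈ 2.62059340e-05.
By linearity: E[X] = C(101, 3)·p³ ≈ 166650 · 2.62059340e-05 ≈ 4.367219.
Here α = 1, so p = 3/n is exactly at the triangle threshold p ~ 1/n. Asymptotically E[X] → c³/6 = 3³/6 = 9/2 ≈ 4.500000, a bounded constant. In this regime the triangle count is asymptotically Poisson(c³/6).

E[X] ≈ 4.367219; in regime p = Θ(1/n^{1}) E[X] stays bounded (at the triangle threshold p ~ 1/n).


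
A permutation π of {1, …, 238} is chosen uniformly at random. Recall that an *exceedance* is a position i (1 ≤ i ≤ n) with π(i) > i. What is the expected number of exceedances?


Write X = Σ_{i=1}^{238} X_i, where X_i = 1_{π(i) > i}.
For each fixed i, π(i) is uniform over {1, …, 238} (marginal of a uniform permutation), so P[π(i) > i] = (n − i)/n. Summing: Σ_{i=1}^{238} (n − i)/n = (0 + 1 + … + 237)/238 = 238(238 − 1)/(2·238) = (238 − 1)/2.
Hence E[X] = Σ_{i=1}^{238} (238 − i)/238 = 237/2 ≈ 118.500.

E[X] = 237/2 = 118.500.


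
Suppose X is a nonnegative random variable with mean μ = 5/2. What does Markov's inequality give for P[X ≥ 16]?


μ = E[X] = 5/2, a = 16.
Markov: P[X ≥ 16] ≤ μ/a = (5/2)/16 = 5/32.
Numerically: ≈ 0.15625.
(Since a = 16 > μ = 2.50000, the bound 5/32 is < 1 and informative.)

P[X ≥ 16] ≤ 5/32 ≈ 0.15625.


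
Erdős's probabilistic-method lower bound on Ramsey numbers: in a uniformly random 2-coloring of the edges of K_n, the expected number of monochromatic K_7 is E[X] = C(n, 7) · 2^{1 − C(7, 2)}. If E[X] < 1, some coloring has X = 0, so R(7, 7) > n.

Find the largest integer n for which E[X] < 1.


We need C(n, 7) · 2^{1 − 21} < 1, i.e. C(n, 7) < 2^{21 − 1} = 1048576.
Check values of n near the boundary:
  n = 21: C(21, 7) = 116280; 116280 < 1048576? YES
  n = 22: C(22, 7) = 170544; 170544 < 1048576? YES
  n = 23: C(23, 7) = 245157; 245157 < 1048576? YES
  n = 24: C(24, 7) = 346104; 346104 < 1048576? YES
  n = 25: C(25, 7) = 480700; 480700 < 1048576? YES
  n = 26: C(26, 7) = 657800; 657800 < 1048576? YES
  n = 27: C(27, 7) = 888030; 888030 < 1048576? YES
  n = 28: C(28, 7) = 1184040; 1184040 < 1048576? NO
The largest n with C(n, 7) < 1048576 is n = 27 (where E[X] = 444015/524288 ≈ 0.847). Hence R(7, 7) > 27, i.e. R(7, 7) ≥ 28.

Largest n = 27; hence R(7, 7) > 27.


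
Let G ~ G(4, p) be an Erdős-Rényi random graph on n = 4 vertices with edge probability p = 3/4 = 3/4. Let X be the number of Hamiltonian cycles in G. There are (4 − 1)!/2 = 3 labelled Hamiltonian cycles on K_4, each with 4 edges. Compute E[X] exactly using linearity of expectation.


K_4 has (4 − 1)!/2 = 3 labelled Hamiltonian cycles.
For each such Hamiltonian cycle H, let X_H = 1 if all 4 edges of H are present in G. Then P[X_H = 1] = p^{4} = (3/4)^{4} = 81/256.
Summing the indicators: E[X] = Σ_H E[X_H] = 3 · p^{4} = 3 · 81/256 = 243/256.
Numerically: E[X] ≈ 0.949219.

E[X] = 3 · (3/4)^{4} = 243/256 ≈ 0.949219.


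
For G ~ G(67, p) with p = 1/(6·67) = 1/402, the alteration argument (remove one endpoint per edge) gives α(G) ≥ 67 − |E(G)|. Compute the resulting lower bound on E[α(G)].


E[|E(G)|] = C(67, 2)·p = 2211 · (1/402) = 11/2.
E[α(G)] ≥ n − E[|E(G)|] = 67 − 11/2 = 123/2.
Numerically: ≈ 61.500.
(This is only a lower bound; the true E[α(G)] may be larger.)

E[α(G)] ≥ 123/2 ≈ 61.500.


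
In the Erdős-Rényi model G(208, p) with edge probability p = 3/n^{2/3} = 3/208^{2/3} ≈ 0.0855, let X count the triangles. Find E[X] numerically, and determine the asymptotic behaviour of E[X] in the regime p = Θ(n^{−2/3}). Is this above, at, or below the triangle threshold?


Number of potential triangles: C(208, 3) = 1478256.
Each occurs with probability p³ ≈ (0.0855)³ ≈ 6.24075e-04.
By linearity: E[X] = C(208, 3)·p³ ≈ 1478256 · 6.24075e-04 ≈ 922.543.
Since α = 2/3 < 1, p = c/n^{2/3} ≫ 1/n is above the triangle threshold p ~ 1/n. Asymptotically E[X] ~ (c³/6)·n^{3(1−α)} = (3³/6)·n^{1} → ∞; triangles are abundant w.h.p.

E[X] ≈ 922.543; in regime p = Θ(1/n^{2/3}) E[X] diverges (above the triangle threshold p ~ 1/n).


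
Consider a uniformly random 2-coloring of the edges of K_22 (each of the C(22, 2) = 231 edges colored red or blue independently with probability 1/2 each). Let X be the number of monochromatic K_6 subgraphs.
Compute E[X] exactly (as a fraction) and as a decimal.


Let X = Σ_S X_S over the C(22, 6) = 74613 subsets S of size 6, where X_S = 1 if the K_6 on S is monochromatic.
For a fixed S, the K_6 on S has C(6, 2) = 15 edges. P[all 15 edges red] = (1/2)^15, and likewise for blue, so P[monochromatic] = 2·(1/2)^15 = 2^{1 − 15} = 1/16384.
By linearity of expectation: E[X] = C(22, 6) · 2^{1 − 15} = 74613 · 1/16384 = 74613/16384.
Numerically: E[X] ≈ 4.554016.

E[X] = C(22,6)·2^(1−C(6,2)) = 74613/16384 ≈ 4.554016.


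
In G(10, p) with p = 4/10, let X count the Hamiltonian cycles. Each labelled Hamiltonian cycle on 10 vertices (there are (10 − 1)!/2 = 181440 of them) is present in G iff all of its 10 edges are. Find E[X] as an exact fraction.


K_10 has (10 − 1)!/2 = 181440 labelled Hamiltonian cycles.
For each such Hamiltonian cycle H, let X_H = 1 if all 10 edges of H are present in G. Then P[X_H = 1] = p^{10} = (2/5)^{10} = 1024/9765625.
By linearity: E[X] = Σ_H E[X_H] = 181440 · p^{10} = 181440 · 1024/9765625 = 37158912/1953125.
Numerically: E[X] ≈ 19.025.

E[X] = 181440 · (2/5)^{10} = 37158912/1953125 ≈ 19.025.


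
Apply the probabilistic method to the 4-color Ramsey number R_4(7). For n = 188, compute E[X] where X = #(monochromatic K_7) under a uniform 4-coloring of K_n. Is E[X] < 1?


E[X] = C(188, 7) · 4^{1 − 21} = 1470936391496 · 4^{−20} = 1470936391496/1099511627776.
As a reduced fraction: E[X] = 183867048937/137438953472 ≈ 1.338.
Is E[X] < 1? NO.
Since E[X] ≥ 1, the first-moment bound is inconclusive at n = 188; it does NOT by itself certify R_4(7) > 188.

E[X] = 183867048937/137438953472 ≈ 1.338; E[X] ≥ 1; first-moment method inconclusive here.


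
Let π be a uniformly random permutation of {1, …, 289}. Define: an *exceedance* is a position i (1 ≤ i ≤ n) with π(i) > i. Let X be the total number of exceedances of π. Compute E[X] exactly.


Write X = Σ_{i=1}^{289} X_i, where X_i = 1_{π(i) > i}.
For each fixed i, π(i) is uniform over {1, …, 289} (marginal of a uniform permutation), so P[π(i) > i] = (n − i)/n. Summing: Σ_{i=1}^{289} (n − i)/n = (0 + 1 + … + 288)/289 = 289(289 − 1)/(2·289) = (289 − 1)/2.
Hence E[X] = Σ_{i=1}^{289} (289 − i)/289 = 144 ≈ 144.000.

E[X] = 144 = 144.000.


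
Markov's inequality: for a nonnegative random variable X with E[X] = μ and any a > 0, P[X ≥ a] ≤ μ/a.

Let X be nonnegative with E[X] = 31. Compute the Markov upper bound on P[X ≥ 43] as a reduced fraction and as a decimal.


μ = E[X] = 31, a = 43.
Markov: P[X ≥ 43] ≤ μ/a = (31)/43 = 31/43.
Numerically: ≈ 0.7209.
(Since a = 43 > μ = 31.0000, the bound 31/43 is < 1 and informative.)

P[X ≥ 43] ≤ 31/43 ≈ 0.7209.


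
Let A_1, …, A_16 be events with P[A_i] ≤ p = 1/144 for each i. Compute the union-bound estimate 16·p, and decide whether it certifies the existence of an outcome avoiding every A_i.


Union bound: P[∪_{i=1}^{16} A_i] ≤ Σ_i P[A_i] ≤ 16·p = 16·(1/144) = 1/9.
Numerically: 1/9 ≈ 0.11111.
Is 1/9 < 1? YES.
Since P[∪ A_i] ≤ 1/9 < 1, the complement has P[∩ A_i^c] ≥ 1 − 1/9 = 8/9 > 0, so some outcome avoids every A_i.

16·p = 1/9 ≈ 0.11111; existence CERTIFIED by the union bound.


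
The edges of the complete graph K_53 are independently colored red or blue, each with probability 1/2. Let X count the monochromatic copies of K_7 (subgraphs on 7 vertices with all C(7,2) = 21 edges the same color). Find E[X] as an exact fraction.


Let X = Σ_S X_S over the C(53, 7) = 154143080 subsets S of size 7, where X_S = 1 if the K_7 on S is monochromatic.
For a fixed S, the K_7 on S has C(7, 2) = 21 edges. P[all 21 edges red] = (1/2)^21, and likewise for blue, so P[monochromatic] = 2·(1/2)^21 = 2^{1 − 21} = 1/1048576.
By linearity: E[X] = C(53, 7) · 2^{1 − 21} = 154143080 · 1/1048576 = 19267885/131072.
Numerically: E[X] ≈ 147.002.

E[X] = C(53,7)·2^(1−C(7,2)) = 19267885/131072 ≈ 147.002.


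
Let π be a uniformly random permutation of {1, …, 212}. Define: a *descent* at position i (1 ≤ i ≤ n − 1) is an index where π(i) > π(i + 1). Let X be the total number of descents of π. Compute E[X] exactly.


Write X = Σ X_I over i = 1, …, 211, with X_I the indicator of one descent.
There are 211 indicators.
For each fixed i, the pair (π(i), π(i+1)) is a uniformly random ordered pair of distinct values from {1, …, 212}; by symmetry P[π(i) > π(i+1)] = 1/2.
By linearity: E[X] = 211 · (1/2) = (212 − 1) · (1/2) = 211/2 ≈ 105.500.

E[X] = 211/2 = 105.500.


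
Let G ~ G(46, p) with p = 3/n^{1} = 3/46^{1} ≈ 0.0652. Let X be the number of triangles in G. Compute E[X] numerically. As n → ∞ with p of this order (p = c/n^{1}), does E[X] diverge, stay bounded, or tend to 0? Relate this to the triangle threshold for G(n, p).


Number of potential triangles: C(46, 3) = 15180.
Each occurs with probability p³ ≈ (0.0652)³ ≈ 2.77390e-04.
By linearity: E[X] = C(46, 3)·p³ ≈ 15180 · 2.77390e-04 ≈ 4.211.
Here α = 1, so p = 3/n is exactly at the triangle threshold p ~ 1/n. Asymptotically E[X] → c³/6 = 3³/6 = 9/2 ≈ 4.500, a bounded constant. In this regime the triangle count is asymptotically Poisson(c³/6).

E[X] ≈ 4.211; in regime p = Θ(1/n^{1}) E[X] stays bounded (at the triangle threshold p ~ 1/n).


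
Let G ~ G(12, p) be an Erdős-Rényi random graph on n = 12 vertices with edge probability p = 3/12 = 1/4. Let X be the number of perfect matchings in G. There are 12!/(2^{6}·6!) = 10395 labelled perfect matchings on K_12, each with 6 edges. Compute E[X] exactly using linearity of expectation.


K_12 has 12!/(2^{6}·6!) = 10395 labelled perfect matchings.
For each such perfect matching H, let X_H = 1 if all 6 edges of H are present in G. Then P[X_H = 1] = p^{6} = (1/4)^{6} = 1/4096.
By linearity of expectation: E[X] = Σ_H E[X_H] = 10395 · p^{6} = 10395 · 1/4096 = 10395/4096.
Numerically: E[X] ≈ 2.54.

E[X] = 10395 · (1/4)^{6} = 10395/4096 ≈ 2.54.


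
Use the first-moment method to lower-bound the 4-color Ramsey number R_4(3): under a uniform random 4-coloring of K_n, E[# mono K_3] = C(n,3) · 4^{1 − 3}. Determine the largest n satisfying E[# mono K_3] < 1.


We need C(n, 3) · 4^{1 − 3} < 1, i.e. C(n, 3) < 4^{3 − 1} = 16.
Check values of n near the boundary:
  n = 3: C(3, 3) = 1; 1 < 16? YES
  n = 4: C(4, 3) = 4; 4 < 16? YES
  n = 5: C(5, 3) = 10; 10 < 16? YES
  n = 6: C(6, 3) = 20; 20 < 16? NO
  n = 7: C(7, 3) = 35; 35 < 16? NO
  n = 8: C(8, 3) = 56; 56 < 16? NO
The largest n with C(n, 3) < 16 is n = 5 (where E[X] = 5/8 ≈ 0.625000). Hence R_4(3) > 5, i.e. R_4(3) ≥ 6.

Largest n = 5; hence R_4(3) > 5.


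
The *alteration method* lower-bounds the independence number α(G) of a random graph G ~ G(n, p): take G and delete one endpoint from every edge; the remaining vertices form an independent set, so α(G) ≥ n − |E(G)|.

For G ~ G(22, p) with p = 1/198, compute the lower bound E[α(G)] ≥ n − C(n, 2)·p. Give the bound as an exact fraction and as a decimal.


E[|E(G)|] = C(22, 2)·p = 231 · (1/198) = 7/6.
E[α(G)] ≥ n − E[|E(G)|] = 22 − 7/6 = 125/6.
Numerically: ≈ 20.833333.
(This is only a lower bound; the true E[α(G)] may be larger.)

E[α(G)] ≥ 125/6 ≈ 20.833333.


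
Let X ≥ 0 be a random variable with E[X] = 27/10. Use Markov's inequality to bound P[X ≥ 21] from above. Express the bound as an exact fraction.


μ = E[X] = 27/10, a = 21.
Markov: P[X ≥ 21] ≤ μ/a = (27/10)/21 = 9/70.
Numerically: ≈ 0.12857.
(Since a = 21 > μ = 2.70000, the bound 9/70 is < 1 and informative.)

P[X ≥ 21] ≤ 9/70 ≈ 0.12857.


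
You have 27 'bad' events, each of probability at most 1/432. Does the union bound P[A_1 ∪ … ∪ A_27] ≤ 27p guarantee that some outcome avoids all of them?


Union bound: P[∪_{i=1}^{27} A_i] ≤ Σ_i P[A_i] ≤ 27·p = 27·(1/432) = 1/16.
Numerically: 1/16 ≈ 0.06250.
Is 1/16 < 1? YES.
Since P[∪ A_i] ≤ 1/16 < 1, the complement has P[∩ A_i^c] ≥ 1 − 1/16 = 15/16 > 0, so some outcome avoids every A_i.

27·p = 1/16 ≈ 0.06250; existence CERTIFIED by the union bound.


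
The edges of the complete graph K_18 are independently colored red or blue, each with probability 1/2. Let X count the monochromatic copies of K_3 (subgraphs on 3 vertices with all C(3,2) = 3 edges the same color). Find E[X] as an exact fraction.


Let X = Σ_S X_S over the C(18, 3) = 816 subsets S of size 3, where X_S = 1 if the K_3 on S is monochromatic.
For a fixed S, the K_3 on S has C(3, 2) = 3 edges. P[all 3 edges red] = (1/2)^3, and likewise for blue, so P[monochromatic] = 2·(1/2)^3 = 2^{1 − 3} = 1/4.
Summing: E[X] = C(18, 3) · 2^{1 − 3} = 816 · 1/4 = 204.
Numerically: E[X] ≈ 204.000.

E[X] = C(18,3)·2^(1−C(3,2)) = 204 ≈ 204.000.


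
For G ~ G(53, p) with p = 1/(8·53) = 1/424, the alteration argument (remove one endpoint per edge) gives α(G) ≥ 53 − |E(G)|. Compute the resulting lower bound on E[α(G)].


E[|E(G)|] = C(53, 2)·p = 1378 · (1/424) = 13/4.
E[α(G)] ≥ n − E[|E(G)|] = 53 − 13/4 = 199/4.
Numerically: ≈ 49.7500.
(This is only a lower bound; the true E[α(G)] may be larger.)

E[α(G)] ≥ 199/4 ≈ 49.7500.


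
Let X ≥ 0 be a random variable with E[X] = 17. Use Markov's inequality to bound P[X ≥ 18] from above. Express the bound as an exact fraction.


μ = E[X] = 17, a = 18.
Markov: P[X ≥ 18] ≤ μ/a = (17)/18 = 17/18.
Numerically: ≈ 0.944444.
(Since a = 18 > μ = 17.000000, the bound 17/18 is < 1 and informative.)

P[X ≥ 18] ≤ 17/18 ≈ 0.944444.


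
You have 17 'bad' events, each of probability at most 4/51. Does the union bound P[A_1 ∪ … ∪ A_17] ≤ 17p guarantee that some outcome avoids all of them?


Union bound: P[∪_{i=1}^{17} A_i] ≤ Σ_i P[A_i] ≤ 17·p = 17·(4/51) = 4/3.
Numerically: 4/3 ≈ 1.33333.
Is 4/3 < 1? NO.
Since the bound 4/3 is ≥ 1, the union bound is uninformative here; it does NOT by itself certify existence.

17·p = 4/3 ≈ 1.33333; existence NOT certified by the union bound.


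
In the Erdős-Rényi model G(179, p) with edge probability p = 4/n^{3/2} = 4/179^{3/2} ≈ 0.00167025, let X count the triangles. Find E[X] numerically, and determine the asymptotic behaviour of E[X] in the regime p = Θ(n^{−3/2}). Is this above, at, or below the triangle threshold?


Number of potential triangles: C(179, 3) = 939929.
Each occurs with probability p³ ≈ (0.00167025)³ ≈ 4.65952166e-09.
By linearity: E[X] = C(179, 3)·p³ ≈ 939929 · 4.65952166e-09 ≈ 0.004380.
Since α = 3/2 > 1, p = c/n^{3/2} = o(1/n) is below the triangle threshold p ~ 1/n. Asymptotically E[X] ~ (c³/6)·n^{3(1−α)} = (4³/6)·n^{-1.5} → 0, so by Markov's inequality G has no triangles w.h.p.

E[X] ≈ 0.004380; in regime p = Θ(1/n^{3/2}) E[X] tends to 0 (below the triangle threshold p ~ 1/n).


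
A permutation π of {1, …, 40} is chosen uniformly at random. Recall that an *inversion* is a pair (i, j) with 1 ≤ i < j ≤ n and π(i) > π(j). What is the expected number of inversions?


Write X = Σ X_I over the C(40, 2) = 780 pairs i < j, with X_I the indicator of one inversion.
There are 780 indicators.
For each fixed pair i < j, the values π(i) and π(j) are two distinct elements of {1, …, 40} in uniformly random order; by symmetry P[π(i) > π(j)] = 1/2.
By linearity: E[X] = 780 · (1/2) = C(40, 2) · (1/2) = 780/2 = 390 ≈ 390.0000.

E[X] = 390 = 390.0000.


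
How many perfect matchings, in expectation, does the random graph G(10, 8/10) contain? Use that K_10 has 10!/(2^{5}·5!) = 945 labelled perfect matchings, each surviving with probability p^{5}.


K_10 has 10!/(2^{5}·5!) = 945 labelled perfect matchings.
For each such perfect matching H, let X_H = 1 if all 5 edges of H are present in G. Then P[X_H = 1] = p^{5} = (4/5)^{5} = 1024/3125.
Summing the indicators: E[X] = Σ_H E[X_H] = 945 · p^{5} = 945 · 1024/3125 = 193536/625.
Numerically: E[X] ≈ 310.

E[X] = 945 · (4/5)^{5} = 193536/625 ≈ 310.


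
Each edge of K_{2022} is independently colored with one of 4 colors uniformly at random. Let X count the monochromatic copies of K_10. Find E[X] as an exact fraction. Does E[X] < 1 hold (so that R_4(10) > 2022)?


E[X] = C(2022, 10) · 4^{1 − 45} = 307870445231474093395937796 · 4^{−44} = 307870445231474093395937796/309485009821345068724781056.
As a reduced fraction: E[X] = 76967611307868523348984449/77371252455336267181195264 ≈ 0.9948.
Is E[X] < 1? YES.
Since E[X] < 1, there exists a 4-coloring of K_{2022} with no monochromatic K_10; hence R_4(10) > 2022.

E[X] = 76967611307868523348984449/77371252455336267181195264 ≈ 0.9948; E[X] < 1, so R_4(10) > 2022.


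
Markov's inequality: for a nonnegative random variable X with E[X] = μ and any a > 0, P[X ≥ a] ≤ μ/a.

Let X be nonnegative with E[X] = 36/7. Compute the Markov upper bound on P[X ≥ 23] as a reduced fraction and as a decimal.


μ = E[X] = 36/7, a = 23.
Markov: P[X ≥ 23] ≤ μ/a = (36/7)/23 = 36/161.
Numerically: ≈ 0.224.
(Since a = 23 > μ = 5.143, the bound 36/161 is < 1 and informative.)

P[X ≥ 23] ≤ 36/161 ≈ 0.224.


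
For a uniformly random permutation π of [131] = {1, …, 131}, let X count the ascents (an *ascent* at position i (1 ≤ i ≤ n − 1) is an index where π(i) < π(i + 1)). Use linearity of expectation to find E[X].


Write X = Σ X_I over i = 1, …, 130, with X_I the indicator of one ascent.
There are 130 indicators.
For each fixed i, the pair (π(i), π(i+1)) is a uniformly random ordered pair of distinct values from {1, …, 131}; by symmetry P[π(i) < π(i+1)] = 1/2.
By linearity: E[X] = 130 · (1/2) = (131 − 1) · (1/2) = 65 ≈ 65.000.

E[X] = 65 = 65.000.


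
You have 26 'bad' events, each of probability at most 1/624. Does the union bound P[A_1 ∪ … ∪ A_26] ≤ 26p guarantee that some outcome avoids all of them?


Union bound: P[∪_{i=1}^{26} A_i] ≤ Σ_i P[A_i] ≤ 26·p = 26·(1/624) = 1/24.
Numerically: 1/24 ≈ 0.0416667.
Is 1/24 < 1? YES.
Since P[∪ A_i] ≤ 1/24 < 1, the complement has P[∩ A_i^c] ≥ 1 − 1/24 = 23/24 > 0, so some outcome avoids every A_i.

26·p = 1/24 ≈ 0.0416667; existence CERTIFIED by the union bound.


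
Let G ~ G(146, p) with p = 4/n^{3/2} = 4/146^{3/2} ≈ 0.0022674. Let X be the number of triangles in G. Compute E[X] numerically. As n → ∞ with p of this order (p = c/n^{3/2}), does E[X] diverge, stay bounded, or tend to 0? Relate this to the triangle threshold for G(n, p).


Number of potential triangles: C(146, 3) = 508080.
Each occurs with probability p³ ≈ (0.0022674)³ ≈ 1.1657143e-08.
By linearity: E[X] = C(146, 3)·p³ ≈ 508080 · 1.1657143e-08 ≈ 0.00592.
Since α = 3/2 > 1, p = c/n^{3/2} = o(1/n) is below the triangle threshold p ~ 1/n. Asymptotically E[X] ~ (c³/6)·n^{3(1−α)} = (4³/6)·n^{-1.5} → 0, so by Markov's inequality G has no triangles w.h.p.

E[X] ≈ 0.00592; in regime p = Θ(1/n^{3/2}) E[X] tends to 0 (below the triangle threshold p ~ 1/n).


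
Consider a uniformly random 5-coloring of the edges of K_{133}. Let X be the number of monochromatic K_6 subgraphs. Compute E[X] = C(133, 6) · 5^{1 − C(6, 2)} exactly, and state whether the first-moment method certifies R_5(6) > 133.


E[X] = C(133, 6) · 5^{1 − 15} = 6856577728 · 5^{−14} = 6856577728/6103515625.
As a reduced fraction: E[X] = 6856577728/6103515625 ≈ 1.1233817.
Is E[X] < 1? NO.
Since E[X] ≥ 1, the first-moment bound is inconclusive at n = 133; it does NOT by itself certify R_5(6) > 133.

E[X] = 6856577728/6103515625 ≈ 1.1233817; E[X] ≥ 1; first-moment method inconclusive here.


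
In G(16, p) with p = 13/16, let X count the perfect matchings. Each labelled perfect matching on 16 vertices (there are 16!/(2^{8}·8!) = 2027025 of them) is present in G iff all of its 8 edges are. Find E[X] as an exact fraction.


K_16 has 16!/(2^{8}·8!) = 2027025 labelled perfect matchings.
For each such perfect matching H, let X_H = 1 if all 8 edges of H are present in G. Then P[X_H = 1] = p^{8} = (13/16)^{8} = 815730721/4294967296.
By linearity: E[X] = Σ_H E[X_H] = 2027025 · p^{8} = 2027025 · 815730721/4294967296 = 1653506564735025/4294967296.
Numerically: E[X] ≈ 3.85e+05.

E[X] = 2027025 · (13/16)^{8} = 1653506564735025/4294967296 ≈ 3.85e+05.


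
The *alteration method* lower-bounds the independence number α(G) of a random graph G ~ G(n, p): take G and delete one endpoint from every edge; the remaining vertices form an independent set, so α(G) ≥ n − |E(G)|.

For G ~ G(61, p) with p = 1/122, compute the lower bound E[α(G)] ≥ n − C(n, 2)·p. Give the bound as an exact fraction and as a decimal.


E[|E(G)|] = C(61, 2)·p = 1830 · (1/122) = 15.
E[α(G)] ≥ n − E[|E(G)|] = 61 − 15 = 46.
Numerically: ≈ 46.000000.
(This is only a lower bound; the true E[α(G)] may be larger.)

E[α(G)] ≥ 46 ≈ 46.000000.


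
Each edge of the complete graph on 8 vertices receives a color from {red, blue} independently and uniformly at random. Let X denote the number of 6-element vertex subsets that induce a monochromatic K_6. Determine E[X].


Let X = Σ_S X_S over the C(8, 6) = 28 subsets S of size 6, where X_S = 1 if the K_6 on S is monochromatic.
For a fixed S, the K_6 on S has C(6, 2) = 15 edges. P[all 15 edges red] = (1/2)^15, and likewise for blue, so P[monochromatic] = 2·(1/2)^15 = 2^{1 − 15} = 1/16384.
By linearity of expectation: E[X] = C(8, 6) · 2^{1 − 15} = 28 · 1/16384 = 7/4096.
Numerically: E[X] ≈ 0.00171.

E[X] = C(8,6)·2^(1−C(6,2)) = 7/4096 ≈ 0.00171.


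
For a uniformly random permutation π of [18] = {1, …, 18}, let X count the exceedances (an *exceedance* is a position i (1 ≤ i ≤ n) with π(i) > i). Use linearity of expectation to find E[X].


Write X = Σ_{i=1}^{18} X_i, where X_i = 1_{π(i) > i}.
For each fixed i, π(i) is uniform over {1, …, 18} (marginal of a uniform permutation), so P[π(i) > i] = (n − i)/n. Summing: Σ_{i=1}^{18} (n − i)/n = (0 + 1 + … + 17)/18 = 18(18 − 1)/(2·18) = (18 − 1)/2.
Hence E[X] = Σ_{i=1}^{18} (18 − i)/18 = 17/2 ≈ 8.50000.

E[X] = 17/2 = 8.50000.


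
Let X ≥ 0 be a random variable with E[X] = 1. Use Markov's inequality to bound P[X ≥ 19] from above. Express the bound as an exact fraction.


μ = E[X] = 1, a = 19.
Markov: P[X ≥ 19] ≤ μ/a = (1)/19 = 1/19.
Numerically: ≈ 0.053.
(Since a = 19 > μ = 1.000, the bound 1/19 is < 1 and informative.)

P[X ≥ 19] ≤ 1/19 ≈ 0.053.


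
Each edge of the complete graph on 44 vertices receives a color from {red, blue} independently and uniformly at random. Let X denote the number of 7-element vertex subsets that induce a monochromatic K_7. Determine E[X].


Let X = Σ_S X_S over the C(44, 7) = 38320568 subsets S of size 7, where X_S = 1 if the K_7 on S is monochromatic.
For a fixed S, the K_7 on S has C(7, 2) = 21 edges. P[all 21 edges red] = (1/2)^21, and likewise for blue, so P[monochromatic] = 2·(1/2)^21 = 2^{1 − 21} = 1/1048576.
By linearity: E[X] = C(44, 7) · 2^{1 − 21} = 38320568 · 1/1048576 = 4790071/131072.
Numerically: E[X] ≈ 36.5453.

E[X] = C(44,7)·2^(1−C(7,2)) = 4790071/131072 ≈ 36.5453.


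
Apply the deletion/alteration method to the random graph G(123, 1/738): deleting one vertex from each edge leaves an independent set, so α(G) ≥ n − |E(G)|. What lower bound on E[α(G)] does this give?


E[|E(G)|] = C(123, 2)·p = 7503 · (1/738) = 61/6.
E[α(G)] ≥ n − E[|E(G)|] = 123 − 61/6 = 677/6.
Numerically: ≈ 112.8333.
(This is only a lower bound; the true E[α(G)] may be larger.)

E[α(G)] ≥ 677/6 ≈ 112.8333.


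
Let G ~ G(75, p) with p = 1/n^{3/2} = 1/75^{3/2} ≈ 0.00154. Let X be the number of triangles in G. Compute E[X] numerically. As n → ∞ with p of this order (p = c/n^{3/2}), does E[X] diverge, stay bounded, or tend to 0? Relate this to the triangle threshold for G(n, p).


Number of potential triangles: C(75, 3) = 67525.
Each occurs with probability p³ ≈ (0.00154)³ ≈ 3.649424e-09.
By linearity: E[X] = C(75, 3)·p³ ≈ 67525 · 3.649424e-09 ≈ 0.0002.
Since α = 3/2 > 1, p = c/n^{3/2} = o(1/n) is below the triangle threshold p ~ 1/n. Asymptotically E[X] ~ (c³/6)·n^{3(1−α)} = (1³/6)·n^{-1.5} → 0, so by Markov's inequality G has no triangles w.h.p.

E[X] ≈ 0.0002; in regime p = Θ(1/n^{3/2}) E[X] tends to 0 (below the triangle threshold p ~ 1/n).


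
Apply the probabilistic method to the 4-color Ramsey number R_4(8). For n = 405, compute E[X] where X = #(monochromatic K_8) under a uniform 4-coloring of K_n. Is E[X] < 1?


E[X] = C(405, 8) · 4^{1 − 28} = 16745853821188050 · 4^{−27} = 16745853821188050/18014398509481984.
As a reduced fraction: E[X] = 8372926910594025/9007199254740992 ≈ 0.9296.
Is E[X] < 1? YES.
Since E[X] < 1, there exists a 4-coloring of K_{405} with no monochromatic K_8; hence R_4(8) > 405.

E[X] = 8372926910594025/9007199254740992 ≈ 0.9296; E[X] < 1, so R_4(8) > 405.


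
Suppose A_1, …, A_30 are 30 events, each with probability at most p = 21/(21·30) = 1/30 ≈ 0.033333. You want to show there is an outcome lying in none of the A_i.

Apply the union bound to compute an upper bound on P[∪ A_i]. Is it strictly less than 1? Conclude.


Union bound: P[∪_{i=1}^{30} A_i] ≤ Σ_i P[A_i] ≤ 30·p = 30·(1/30) = 1.
Numerically: 1 ≈ 1.000000.
Is 1 < 1? NO.
Since the bound 1 is ≥ 1, the union bound is uninformative here; it does NOT by itself certify existence.

30·p = 1 ≈ 1.000000; existence NOT certified by the union bound.


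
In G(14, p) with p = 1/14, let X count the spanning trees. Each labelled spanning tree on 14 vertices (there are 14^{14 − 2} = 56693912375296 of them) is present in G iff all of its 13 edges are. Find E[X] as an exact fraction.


K_14 has 14^{14 − 2} = 56693912375296 labelled spanning trees.
For each such spanning tree H, let X_H = 1 if all 13 edges of H are present in G. Then P[X_H = 1] = p^{13} = (1/14)^{13} = 1/793714773254144.
Summing the indicators: E[X] = Σ_H E[X_H] = 56693912375296 · p^{13} = 56693912375296 · 1/793714773254144 = 1/14.
Numerically: E[X] ≈ 0.07143.

E[X] = 56693912375296 · (1/14)^{13} = 1/14 ≈ 0.07143.


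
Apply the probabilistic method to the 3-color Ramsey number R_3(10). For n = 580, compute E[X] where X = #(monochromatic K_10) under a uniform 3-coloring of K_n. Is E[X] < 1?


E[X] = C(580, 10) · 3^{1 − 45} = 1098085496704252547920 · 3^{−44} = 1098085496704252547920/984770902183611232881.
As a reduced fraction: E[X] = 1098085496704252547920/984770902183611232881 ≈ 1.11507.
Is E[X] < 1? NO.
Since E[X] ≥ 1, the first-moment bound is inconclusive at n = 580; it does NOT by itself certify R_3(10) > 580.

E[X] = 1098085496704252547920/984770902183611232881 ≈ 1.11507; E[X] ≥ 1; first-moment method inconclusive here.


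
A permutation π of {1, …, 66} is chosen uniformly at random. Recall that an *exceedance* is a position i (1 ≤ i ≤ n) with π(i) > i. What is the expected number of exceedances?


Write X = Σ_{i=1}^{66} X_i, where X_i = 1_{π(i) > i}.
For each fixed i, π(i) is uniform over {1, …, 66} (marginal of a uniform permutation), so P[π(i) > i] = (n − i)/n. Summing: Σ_{i=1}^{66} (n − i)/n = (0 + 1 + … + 65)/66 = 66(66 − 1)/(2·66) = (66 − 1)/2.
Hence E[X] = Σ_{i=1}^{66} (66 − i)/66 = 65/2 ≈ 32.500000.

E[X] = 65/2 = 32.500000.


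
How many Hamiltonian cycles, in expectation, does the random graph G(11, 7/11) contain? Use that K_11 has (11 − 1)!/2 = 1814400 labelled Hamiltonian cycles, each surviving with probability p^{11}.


K_11 has (11 − 1)!/2 = 1814400 labelled Hamiltonian cycles.
For each such Hamiltonian cycle H, let X_H = 1 if all 11 edges of H are present in G. Then P[X_H = 1] = p^{11} = (7/11)^{11} = 1977326743/285311670611.
By linearity of expectation: E[X] = Σ_H E[X_H] = 1814400 · p^{11} = 1814400 · 1977326743/285311670611 = 3587661642499200/285311670611.
Numerically: E[X] ≈ 12575.

E[X] = 1814400 · (7/11)^{11} = 3587661642499200/285311670611 ≈ 12575.


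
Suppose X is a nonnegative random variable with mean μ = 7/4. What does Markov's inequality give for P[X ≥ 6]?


μ = E[X] = 7/4, a = 6.
Markov: P[X ≥ 6] ≤ μ/a = (7/4)/6 = 7/24.
Numerically: ≈ 0.29167.
(Since a = 6 > μ = 1.75000, the bound 7/24 is < 1 and informative.)

P[X ≥ 6] ≤ 7/24 ≈ 0.29167.


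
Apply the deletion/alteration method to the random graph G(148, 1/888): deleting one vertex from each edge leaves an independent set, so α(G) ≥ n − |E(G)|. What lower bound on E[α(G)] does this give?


E[|E(G)|] = C(148, 2)·p = 10878 · (1/888) = 49/4.
E[α(G)] ≥ n − E[|E(G)|] = 148 − 49/4 = 543/4.
Numerically: ≈ 135.750000.
(This is only a lower bound; the true E[α(G)] may be larger.)

E[α(G)] ≥ 543/4 ≈ 135.750000.


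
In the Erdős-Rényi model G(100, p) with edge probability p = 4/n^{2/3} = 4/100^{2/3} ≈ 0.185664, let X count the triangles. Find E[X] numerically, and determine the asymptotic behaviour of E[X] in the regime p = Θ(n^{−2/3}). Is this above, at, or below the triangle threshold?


Number of potential triangles: C(100, 3) = 161700.
Each occurs with probability p³ ≈ (0.185664)³ ≈ 6.40000000e-03.
By linearity: E[X] = C(100, 3)·p³ ≈ 161700 · 6.40000000e-03 ≈ 1034.880000.
Since α = 2/3 < 1, p = c/n^{2/3} ≫ 1/n is above the triangle threshold p ~ 1/n. Asymptotically E[X] ~ (c³/6)·n^{3(1−α)} = (4³/6)·n^{1} → ∞; triangles are abundant w.h.p.

E[X] ≈ 1034.880000; in regime p = Θ(1/n^{2/3}) E[X] diverges (above the triangle threshold p ~ 1/n).
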